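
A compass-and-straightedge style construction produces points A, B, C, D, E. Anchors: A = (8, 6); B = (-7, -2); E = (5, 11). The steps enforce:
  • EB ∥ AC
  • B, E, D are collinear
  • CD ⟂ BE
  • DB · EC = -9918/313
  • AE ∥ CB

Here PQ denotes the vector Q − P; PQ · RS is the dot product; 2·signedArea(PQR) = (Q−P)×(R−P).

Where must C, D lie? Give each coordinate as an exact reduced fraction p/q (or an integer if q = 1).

1. C_x = -4  [AE ∥ CB ∩ EB ∥ AC]
2. C_y = -7  [AE ∥ CB ∩ EB ∥ AC]
   → C = (-4, -7)
3. D_x = -2539/313  [B, E, D are collinear ∩ CD ⟂ BE]
4. D_y = -1003/313  [B, E, D are collinear ∩ CD ⟂ BE]
   → D = (-2539/313, -1003/313)

C = (-4, -7)
D = (-2539/313, -1003/313)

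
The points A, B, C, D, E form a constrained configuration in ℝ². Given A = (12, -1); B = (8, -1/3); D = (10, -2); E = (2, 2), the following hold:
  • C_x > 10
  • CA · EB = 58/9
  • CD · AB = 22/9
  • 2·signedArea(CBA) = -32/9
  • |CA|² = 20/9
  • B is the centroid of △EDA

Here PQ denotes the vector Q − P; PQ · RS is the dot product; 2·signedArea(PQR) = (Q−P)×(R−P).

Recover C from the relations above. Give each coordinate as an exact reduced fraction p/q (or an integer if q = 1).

C = (32/3, -5/3)

1. C_x = 32/3  [CA · EB = 58/9 ∩ CD · AB = 22/9]
2. C_y = -5/3  [CA · EB = 58/9 ∩ CD · AB = 22/9]
   → C = (32/3, -5/3)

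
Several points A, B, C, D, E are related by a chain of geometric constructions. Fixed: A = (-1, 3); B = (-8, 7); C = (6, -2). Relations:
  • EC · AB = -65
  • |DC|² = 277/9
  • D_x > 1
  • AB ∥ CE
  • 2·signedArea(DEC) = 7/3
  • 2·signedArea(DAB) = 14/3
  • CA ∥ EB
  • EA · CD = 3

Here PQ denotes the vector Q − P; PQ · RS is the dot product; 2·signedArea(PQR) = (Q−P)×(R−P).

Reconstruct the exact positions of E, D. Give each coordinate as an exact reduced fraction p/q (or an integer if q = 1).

1. E_x = -1  [CA ∥ EB ∩ AB ∥ CE]
2. E_y = 2  [CA ∥ EB ∩ AB ∥ CE]
   → E = (-1, 2)
3. D_x = 4/3  [2·signedArea(DAB) = 14/3 ∩ EA · CD = 3]
4. D_y = 1  [2·signedArea(DAB) = 14/3 ∩ EA · CD = 3]
   → D = (4/3, 1)

D = (4/3, 1)
E = (-1, 2)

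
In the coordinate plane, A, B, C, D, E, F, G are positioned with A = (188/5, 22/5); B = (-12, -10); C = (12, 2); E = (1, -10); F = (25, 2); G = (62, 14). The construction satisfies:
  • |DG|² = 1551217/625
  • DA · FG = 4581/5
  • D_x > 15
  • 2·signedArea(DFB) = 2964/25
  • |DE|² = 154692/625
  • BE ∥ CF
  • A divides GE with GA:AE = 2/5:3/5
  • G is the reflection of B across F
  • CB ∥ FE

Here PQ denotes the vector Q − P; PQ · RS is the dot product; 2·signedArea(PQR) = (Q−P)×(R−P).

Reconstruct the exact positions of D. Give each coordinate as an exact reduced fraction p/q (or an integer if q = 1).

1. D_x = 391/25  [DA · FG = 4581/5 ∩ 2·signedArea(DFB) = 2964/25]
2. D_y = -106/25  [DA · FG = 4581/5 ∩ 2·signedArea(DFB) = 2964/25]
   → D = (391/25, -106/25)

D = (391/25, -106/25)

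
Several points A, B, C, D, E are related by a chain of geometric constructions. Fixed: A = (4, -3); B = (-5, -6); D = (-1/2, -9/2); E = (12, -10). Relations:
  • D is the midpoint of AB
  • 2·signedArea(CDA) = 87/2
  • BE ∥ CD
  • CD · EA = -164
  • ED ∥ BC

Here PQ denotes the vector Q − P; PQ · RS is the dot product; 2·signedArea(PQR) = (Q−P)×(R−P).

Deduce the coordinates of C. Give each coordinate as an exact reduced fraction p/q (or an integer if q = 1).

1. C_x = -35/2  [BE ∥ CD ∩ ED ∥ BC]
2. C_y = -1/2  [BE ∥ CD ∩ ED ∥ BC]
   → C = (-35/2, -1/2)

C = (-35/2, -1/2)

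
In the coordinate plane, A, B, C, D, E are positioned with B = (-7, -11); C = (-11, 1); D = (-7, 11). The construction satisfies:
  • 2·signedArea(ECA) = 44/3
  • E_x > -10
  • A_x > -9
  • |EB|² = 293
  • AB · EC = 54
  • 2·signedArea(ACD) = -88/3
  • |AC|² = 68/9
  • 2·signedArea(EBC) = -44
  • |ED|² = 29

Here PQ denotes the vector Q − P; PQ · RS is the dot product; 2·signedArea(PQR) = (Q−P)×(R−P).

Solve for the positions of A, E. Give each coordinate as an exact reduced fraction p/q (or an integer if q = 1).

A = (-25/3, 1/3)
E = (-9, 6)

1. E_x = -9  [line -12·x + -4·y + -84 = 0 ∩ |ED|² = 29]
2. E_y = 6  [line -12·x + -4·y + -84 = 0 ∩ |ED|² = 29]
   → E = (-9, 6)
3. A_x = -25/3  [2·signedArea(ACD) = -88/3 ∩ AB · EC = 54]
4. A_y = 1/3  [2·signedArea(ACD) = -88/3 ∩ AB · EC = 54]
   → A = (-25/3, 1/3)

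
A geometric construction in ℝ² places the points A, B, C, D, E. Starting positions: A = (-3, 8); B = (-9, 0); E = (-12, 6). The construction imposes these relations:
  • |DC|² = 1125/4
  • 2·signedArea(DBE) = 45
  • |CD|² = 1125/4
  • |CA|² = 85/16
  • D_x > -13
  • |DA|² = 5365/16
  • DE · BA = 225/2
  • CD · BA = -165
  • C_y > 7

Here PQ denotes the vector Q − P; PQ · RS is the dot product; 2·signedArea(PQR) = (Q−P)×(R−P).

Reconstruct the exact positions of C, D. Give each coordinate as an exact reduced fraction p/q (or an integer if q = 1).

C = (-21/4, 15/2)
D = (-51/4, -15/2)

1. D_x = -51/4  [2·signedArea(DBE) = 45 ∩ DE · BA = 225/2]
2. D_y = -15/2  [2·signedArea(DBE) = 45 ∩ DE · BA = 225/2]
   → D = (-51/4, -15/2)
3. C_x = -21/4  [line -6·x + -8·y + 57/2 = 0 ∩ |CD|² = 1125/4]
4. C_y = 15/2  [line -6·x + -8·y + 57/2 = 0 ∩ |CD|² = 1125/4]
   → C = (-21/4, 15/2)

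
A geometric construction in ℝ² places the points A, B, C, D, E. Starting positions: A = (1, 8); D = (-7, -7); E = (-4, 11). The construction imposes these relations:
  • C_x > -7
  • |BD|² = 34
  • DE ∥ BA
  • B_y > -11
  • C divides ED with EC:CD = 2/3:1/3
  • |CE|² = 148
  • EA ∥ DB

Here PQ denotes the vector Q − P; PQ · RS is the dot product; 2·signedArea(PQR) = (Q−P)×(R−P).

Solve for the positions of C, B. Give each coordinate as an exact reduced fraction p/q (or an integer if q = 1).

B = (-2, -10)
C = (-6, -1)

1. C_x = -6  [C divides ED with EC:CD = 2/3:1/3]
2. C_y = -1  [C divides ED with EC:CD = 2/3:1/3]
   → C = (-6, -1)
3. B_x = -2  [DE ∥ BA ∩ EA ∥ DB]
4. B_y = -10  [DE ∥ BA ∩ EA ∥ DB]
   → B = (-2, -10)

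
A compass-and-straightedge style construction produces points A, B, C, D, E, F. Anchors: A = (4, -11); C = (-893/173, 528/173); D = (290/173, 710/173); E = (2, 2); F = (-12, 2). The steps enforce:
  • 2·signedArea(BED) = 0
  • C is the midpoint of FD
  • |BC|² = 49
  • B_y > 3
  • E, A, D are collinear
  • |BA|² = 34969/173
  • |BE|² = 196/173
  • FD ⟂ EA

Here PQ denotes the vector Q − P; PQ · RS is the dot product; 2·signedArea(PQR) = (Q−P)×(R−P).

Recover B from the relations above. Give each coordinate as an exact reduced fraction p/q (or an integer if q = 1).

1. B_x = 318/173  [line -364/173·x + -56/173·y + 840/173 = 0 ∩ |BA|² = 34969/173]
2. B_y = 528/173  [line -364/173·x + -56/173·y + 840/173 = 0 ∩ |BA|² = 34969/173]
   → B = (318/173, 528/173)

B = (318/173, 528/173)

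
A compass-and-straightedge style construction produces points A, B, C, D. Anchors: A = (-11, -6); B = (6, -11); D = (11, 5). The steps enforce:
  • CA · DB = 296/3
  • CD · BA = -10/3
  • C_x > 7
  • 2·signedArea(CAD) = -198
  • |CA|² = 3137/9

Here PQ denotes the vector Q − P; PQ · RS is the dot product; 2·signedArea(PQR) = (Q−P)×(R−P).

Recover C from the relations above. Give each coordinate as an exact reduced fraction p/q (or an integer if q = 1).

1. C_x = 23/3  [2·signedArea(CAD) = -198 ∩ CD · BA = -10/3]
2. C_y = -17/3  [2·signedArea(CAD) = -198 ∩ CD · BA = -10/3]
   → C = (23/3, -17/3)

C = (23/3, -17/3)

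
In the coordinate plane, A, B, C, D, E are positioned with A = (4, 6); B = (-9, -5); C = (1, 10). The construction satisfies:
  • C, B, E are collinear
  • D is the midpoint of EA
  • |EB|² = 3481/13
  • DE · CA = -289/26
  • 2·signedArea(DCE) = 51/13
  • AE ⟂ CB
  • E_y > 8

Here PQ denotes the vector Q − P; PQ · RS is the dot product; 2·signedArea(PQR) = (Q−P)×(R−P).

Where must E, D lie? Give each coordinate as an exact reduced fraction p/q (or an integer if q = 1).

D = (53/26, 95/13)
E = (1/13, 112/13)

1. E_x = 1/13  [C, B, E are collinear ∩ AE ⟂ CB]
2. E_y = 112/13  [C, B, E are collinear ∩ AE ⟂ CB]
   → E = (1/13, 112/13)
3. D_x = 53/26  [D is the midpoint of EA]
4. D_y = 95/13  [D is the midpoint of EA]
   → D = (53/26, 95/13)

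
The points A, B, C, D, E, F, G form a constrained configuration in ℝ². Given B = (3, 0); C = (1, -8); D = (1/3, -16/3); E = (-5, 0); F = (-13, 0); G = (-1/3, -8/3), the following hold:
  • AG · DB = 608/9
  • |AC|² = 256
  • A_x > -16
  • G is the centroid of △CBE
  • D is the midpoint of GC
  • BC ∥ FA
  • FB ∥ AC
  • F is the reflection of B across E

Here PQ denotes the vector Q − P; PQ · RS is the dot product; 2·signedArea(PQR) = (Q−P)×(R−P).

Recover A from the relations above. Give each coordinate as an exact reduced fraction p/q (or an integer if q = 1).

1. A_x = -15  [FB ∥ AC ∩ BC ∥ FA]
2. A_y = -8  [FB ∥ AC ∩ BC ∥ FA]
   → A = (-15, -8)

A = (-15, -8)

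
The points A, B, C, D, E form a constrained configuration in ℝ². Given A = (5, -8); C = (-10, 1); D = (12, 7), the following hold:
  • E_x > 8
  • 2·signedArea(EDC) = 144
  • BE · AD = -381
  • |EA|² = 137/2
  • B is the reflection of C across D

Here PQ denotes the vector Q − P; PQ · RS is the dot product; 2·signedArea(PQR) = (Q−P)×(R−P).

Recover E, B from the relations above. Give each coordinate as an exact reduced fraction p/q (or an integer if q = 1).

B = (34, 13)
E = (17/2, -1/2)

1. E_x = 17/2  [line 6·x + -22·y + -62 = 0 ∩ |EA|² = 137/2]
2. E_y = -1/2  [line 6·x + -22·y + -62 = 0 ∩ |EA|² = 137/2]
   → E = (17/2, -1/2)
3. B_x = 34  [B is the reflection of C across D]
4. B_y = 13  [B is the reflection of C across D]
   → B = (34, 13)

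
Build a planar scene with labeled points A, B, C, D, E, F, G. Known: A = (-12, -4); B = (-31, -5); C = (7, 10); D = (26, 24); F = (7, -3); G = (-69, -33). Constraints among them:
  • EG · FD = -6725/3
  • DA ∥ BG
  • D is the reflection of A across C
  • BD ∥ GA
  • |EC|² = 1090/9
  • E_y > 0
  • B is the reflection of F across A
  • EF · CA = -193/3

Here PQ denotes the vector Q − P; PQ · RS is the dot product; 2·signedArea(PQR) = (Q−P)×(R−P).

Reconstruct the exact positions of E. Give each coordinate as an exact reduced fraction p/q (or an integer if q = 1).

1. E_x = 2/3  [EG · FD = -6725/3 ∩ EF · CA = -193/3]
2. E_y = 1  [EG · FD = -6725/3 ∩ EF · CA = -193/3]
   → E = (2/3, 1)

E = (2/3, 1)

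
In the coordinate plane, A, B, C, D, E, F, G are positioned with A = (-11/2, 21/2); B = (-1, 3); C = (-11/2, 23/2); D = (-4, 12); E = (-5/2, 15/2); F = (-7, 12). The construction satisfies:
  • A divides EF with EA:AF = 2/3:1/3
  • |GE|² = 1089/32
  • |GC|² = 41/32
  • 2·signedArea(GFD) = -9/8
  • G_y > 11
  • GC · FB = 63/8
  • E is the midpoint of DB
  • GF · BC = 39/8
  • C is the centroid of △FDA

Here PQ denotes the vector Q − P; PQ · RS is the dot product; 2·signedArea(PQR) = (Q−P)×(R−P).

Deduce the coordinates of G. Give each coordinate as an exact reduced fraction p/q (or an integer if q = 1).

G = (-53/8, 93/8)

1. G_x = -53/8  [GC · FB = 63/8 ∩ GF · BC = 39/8]
2. G_y = 93/8  [GC · FB = 63/8 ∩ GF · BC = 39/8]
   → G = (-53/8, 93/8)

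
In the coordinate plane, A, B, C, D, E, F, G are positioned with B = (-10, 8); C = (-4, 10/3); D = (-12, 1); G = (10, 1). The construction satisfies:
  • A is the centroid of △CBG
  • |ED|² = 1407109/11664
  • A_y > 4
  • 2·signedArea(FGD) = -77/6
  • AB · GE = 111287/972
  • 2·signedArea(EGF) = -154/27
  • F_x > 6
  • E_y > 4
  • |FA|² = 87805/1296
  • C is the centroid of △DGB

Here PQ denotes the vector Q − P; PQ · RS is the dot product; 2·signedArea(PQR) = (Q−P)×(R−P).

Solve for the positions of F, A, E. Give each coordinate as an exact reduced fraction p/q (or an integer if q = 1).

1. F_y = 19/12  [2·signedArea(FGD) = -77/6]
2. A_x = -4/3  [A is the centroid of △CBG]
3. A_y = 37/9  [A is the centroid of △CBG]
   → A = (-4/3, 37/9)
4. E_x = -29/18  [line -26/3·x + 35/9·y + -30827/972 = 0 ∩ |ED|² = 1407109/11664]
5. E_y = 493/108  [line -26/3·x + 35/9·y + -30827/972 = 0 ∩ |ED|² = 1407109/11664]
   → E = (-29/18, 493/108)
6. F_x = 13/2  [2·signedArea(FGD) = -77/6 ∩ 2·signedArea(EGF) = -154/27]
   → F = (13/2, 19/12)
7. F_y = 19/12  [2·signedArea(FGD) = -77/6 ∩ 2·signedArea(EGF) = -154/27]
   → F = (13/2, 19/12)

A = (-4/3, 37/9)
E = (-29/18, 493/108)
F = (13/2, 19/12)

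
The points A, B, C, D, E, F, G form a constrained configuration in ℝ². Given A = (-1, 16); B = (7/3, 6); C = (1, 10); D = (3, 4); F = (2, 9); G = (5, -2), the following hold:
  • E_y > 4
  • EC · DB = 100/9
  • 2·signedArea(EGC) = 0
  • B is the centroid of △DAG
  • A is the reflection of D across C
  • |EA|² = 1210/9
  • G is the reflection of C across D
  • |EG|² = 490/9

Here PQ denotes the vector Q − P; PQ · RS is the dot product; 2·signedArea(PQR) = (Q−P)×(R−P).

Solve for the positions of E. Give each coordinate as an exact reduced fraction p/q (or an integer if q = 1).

1. E_x = 8/3  [2·signedArea(EGC) = 0 ∩ EC · DB = 100/9]
2. E_y = 5  [2·signedArea(EGC) = 0 ∩ EC · DB = 100/9]
   → E = (8/3, 5)

E = (8/3, 5)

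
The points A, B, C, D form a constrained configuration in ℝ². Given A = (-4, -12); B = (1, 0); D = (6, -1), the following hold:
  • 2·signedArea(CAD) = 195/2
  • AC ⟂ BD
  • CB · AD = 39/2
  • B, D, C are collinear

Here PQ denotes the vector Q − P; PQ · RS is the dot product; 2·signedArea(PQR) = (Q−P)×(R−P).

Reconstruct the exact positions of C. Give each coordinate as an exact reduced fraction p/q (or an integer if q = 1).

C = (-3/2, 1/2)

1. C_x = -3/2  [B, D, C are collinear ∩ AC ⟂ BD]
2. C_y = 1/2  [B, D, C are collinear ∩ AC ⟂ BD]
   → C = (-3/2, 1/2)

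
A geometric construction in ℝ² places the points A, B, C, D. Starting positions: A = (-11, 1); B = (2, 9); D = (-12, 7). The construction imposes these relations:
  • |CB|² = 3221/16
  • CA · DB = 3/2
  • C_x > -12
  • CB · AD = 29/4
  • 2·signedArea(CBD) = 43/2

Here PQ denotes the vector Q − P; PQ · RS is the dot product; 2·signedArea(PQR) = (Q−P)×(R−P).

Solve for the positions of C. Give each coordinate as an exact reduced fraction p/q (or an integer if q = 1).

C = (-47/4, 11/2)

1. C_x = -47/4  [CB · AD = 29/4 ∩ CA · DB = 3/2]
2. C_y = 11/2  [CB · AD = 29/4 ∩ CA · DB = 3/2]
   → C = (-47/4, 11/2)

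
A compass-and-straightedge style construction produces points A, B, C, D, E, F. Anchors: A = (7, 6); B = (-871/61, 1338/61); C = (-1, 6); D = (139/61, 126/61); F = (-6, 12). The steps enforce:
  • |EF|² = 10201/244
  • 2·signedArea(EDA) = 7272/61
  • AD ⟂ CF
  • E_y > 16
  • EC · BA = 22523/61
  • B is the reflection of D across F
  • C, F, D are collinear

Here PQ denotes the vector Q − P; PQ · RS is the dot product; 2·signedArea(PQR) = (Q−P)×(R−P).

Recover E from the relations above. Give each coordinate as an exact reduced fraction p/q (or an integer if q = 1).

1. E_x = -1237/122  [2·signedArea(EDA) = 7272/61 ∩ EC · BA = 22523/61]
2. E_y = 1035/61  [2·signedArea(EDA) = 7272/61 ∩ EC · BA = 22523/61]
   → E = (-1237/122, 1035/61)

E = (-1237/122, 1035/61)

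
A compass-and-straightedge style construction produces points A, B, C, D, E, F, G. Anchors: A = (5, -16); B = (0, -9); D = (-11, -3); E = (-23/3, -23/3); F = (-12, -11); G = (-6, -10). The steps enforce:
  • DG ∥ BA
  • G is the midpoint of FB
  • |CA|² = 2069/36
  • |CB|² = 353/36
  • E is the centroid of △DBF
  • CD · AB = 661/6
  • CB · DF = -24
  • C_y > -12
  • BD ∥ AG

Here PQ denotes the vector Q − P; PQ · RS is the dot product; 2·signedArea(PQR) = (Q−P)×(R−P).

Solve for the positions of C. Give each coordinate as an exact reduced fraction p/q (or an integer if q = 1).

1. C_x = -4/3  [CD · AB = 661/6 ∩ CB · DF = -24]
2. C_y = -71/6  [CD · AB = 661/6 ∩ CB · DF = -24]
   → C = (-4/3, -71/6)

C = (-4/3, -71/6)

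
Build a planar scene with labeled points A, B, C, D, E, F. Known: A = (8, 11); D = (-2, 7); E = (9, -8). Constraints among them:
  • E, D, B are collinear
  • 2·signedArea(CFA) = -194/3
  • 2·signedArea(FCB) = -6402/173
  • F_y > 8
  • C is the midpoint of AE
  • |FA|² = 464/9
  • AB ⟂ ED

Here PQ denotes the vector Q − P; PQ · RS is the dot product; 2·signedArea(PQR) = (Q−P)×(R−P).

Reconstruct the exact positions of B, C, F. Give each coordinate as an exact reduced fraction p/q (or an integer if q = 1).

1. B_x = -71/173  [E, D, B are collinear ∩ AB ⟂ ED]
2. B_y = 836/173  [E, D, B are collinear ∩ AB ⟂ ED]
   → B = (-71/173, 836/173)
3. C_x = 17/2  [C is the midpoint of AE]
4. C_y = 3/2  [C is the midpoint of AE]
   → C = (17/2, 3/2)
5. F_x = 4/3  [2·signedArea(FCB) = -6402/173 ∩ 2·signedArea(CFA) = -194/3]
6. F_y = 25/3  [2·signedArea(FCB) = -6402/173 ∩ 2·signedArea(CFA) = -194/3]
   → F = (4/3, 25/3)

B = (-71/173, 836/173)
C = (17/2, 3/2)
F = (4/3, 25/3)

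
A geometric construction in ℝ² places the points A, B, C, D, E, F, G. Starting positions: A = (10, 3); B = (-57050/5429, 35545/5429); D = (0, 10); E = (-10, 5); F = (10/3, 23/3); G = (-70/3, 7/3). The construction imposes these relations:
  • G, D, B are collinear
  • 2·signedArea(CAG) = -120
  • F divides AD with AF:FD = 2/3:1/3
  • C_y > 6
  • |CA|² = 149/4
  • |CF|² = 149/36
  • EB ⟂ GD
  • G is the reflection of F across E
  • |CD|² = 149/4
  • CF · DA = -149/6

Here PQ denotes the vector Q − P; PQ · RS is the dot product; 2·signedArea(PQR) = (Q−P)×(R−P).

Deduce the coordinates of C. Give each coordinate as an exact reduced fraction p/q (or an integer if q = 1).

1. C_x = 5  [2·signedArea(CAG) = -120 ∩ CF · DA = -149/6]
2. C_y = 13/2  [2·signedArea(CAG) = -120 ∩ CF · DA = -149/6]
   → C = (5, 13/2)

C = (5, 13/2)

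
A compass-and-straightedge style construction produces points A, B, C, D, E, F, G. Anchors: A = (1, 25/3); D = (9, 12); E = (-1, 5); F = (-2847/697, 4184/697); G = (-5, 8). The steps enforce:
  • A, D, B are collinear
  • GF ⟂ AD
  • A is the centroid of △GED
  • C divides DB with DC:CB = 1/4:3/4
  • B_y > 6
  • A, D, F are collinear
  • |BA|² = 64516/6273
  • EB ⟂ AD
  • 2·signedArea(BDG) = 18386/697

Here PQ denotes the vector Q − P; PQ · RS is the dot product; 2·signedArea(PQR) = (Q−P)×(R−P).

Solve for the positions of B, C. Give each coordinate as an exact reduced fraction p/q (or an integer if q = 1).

B = (-1335/697, 4877/697)
C = (4371/697, 29969/2788)

1. B_x = -1335/697  [A, D, B are collinear ∩ EB ⟂ AD]
2. B_y = 4877/697  [A, D, B are collinear ∩ EB ⟂ AD]
   → B = (-1335/697, 4877/697)
3. C_x = 4371/697  [C divides DB with DC:CB = 1/4:3/4]
4. C_y = 29969/2788  [C divides DB with DC:CB = 1/4:3/4]
   → C = (4371/697, 29969/2788)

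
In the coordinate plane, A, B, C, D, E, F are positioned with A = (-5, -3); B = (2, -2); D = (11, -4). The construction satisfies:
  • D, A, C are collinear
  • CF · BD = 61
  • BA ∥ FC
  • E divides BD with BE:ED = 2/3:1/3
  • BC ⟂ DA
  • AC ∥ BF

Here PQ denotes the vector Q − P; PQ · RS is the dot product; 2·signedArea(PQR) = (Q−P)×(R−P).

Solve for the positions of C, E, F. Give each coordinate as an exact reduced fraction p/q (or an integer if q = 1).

1. C_x = 491/257  [D, A, C are collinear ∩ BC ⟂ DA]
2. C_y = -882/257  [D, A, C are collinear ∩ BC ⟂ DA]
   → C = (491/257, -882/257)
3. E_x = 8  [E divides BD with BE:ED = 2/3:1/3]
4. E_y = -10/3  [E divides BD with BE:ED = 2/3:1/3]
   → E = (8, -10/3)
5. F_x = 2290/257  [BA ∥ FC ∩ AC ∥ BF]
6. F_y = -625/257  [BA ∥ FC ∩ AC ∥ BF]
   → F = (2290/257, -625/257)

C = (491/257, -882/257)
E = (8, -10/3)
F = (2290/257, -625/257)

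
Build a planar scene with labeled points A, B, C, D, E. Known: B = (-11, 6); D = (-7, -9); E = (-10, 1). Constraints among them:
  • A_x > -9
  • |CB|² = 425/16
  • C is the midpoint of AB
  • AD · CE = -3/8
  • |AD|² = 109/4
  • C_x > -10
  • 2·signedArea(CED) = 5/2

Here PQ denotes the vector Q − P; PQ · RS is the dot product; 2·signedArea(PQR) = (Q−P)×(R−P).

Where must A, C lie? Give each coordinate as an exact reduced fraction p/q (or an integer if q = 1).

1. C_x = -39/4  [line 10·x + 3·y + 189/2 = 0 ∩ |CB|² = 425/16]
2. C_y = 1  [line 10·x + 3·y + 189/2 = 0 ∩ |CB|² = 425/16]
   → C = (-39/4, 1)
3. A_x = -17/2  [AD · CE = -3/8 ∩ C is the midpoint of AB]
4. A_y = -4  [AD · CE = -3/8 ∩ C is the midpoint of AB]
   → A = (-17/2, -4)

A = (-17/2, -4)
C = (-39/4, 1)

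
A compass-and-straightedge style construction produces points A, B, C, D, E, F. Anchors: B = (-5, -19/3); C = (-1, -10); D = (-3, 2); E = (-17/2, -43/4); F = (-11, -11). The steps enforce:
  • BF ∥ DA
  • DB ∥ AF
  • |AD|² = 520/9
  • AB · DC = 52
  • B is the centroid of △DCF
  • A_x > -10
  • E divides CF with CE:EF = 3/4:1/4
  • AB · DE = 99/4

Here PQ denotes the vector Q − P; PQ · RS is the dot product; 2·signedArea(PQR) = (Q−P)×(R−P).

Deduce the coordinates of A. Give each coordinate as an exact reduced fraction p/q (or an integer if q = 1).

A = (-9, -8/3)

1. A_x = -9  [DB ∥ AF ∩ BF ∥ DA]
2. A_y = -8/3  [DB ∥ AF ∩ BF ∥ DA]
   → A = (-9, -8/3)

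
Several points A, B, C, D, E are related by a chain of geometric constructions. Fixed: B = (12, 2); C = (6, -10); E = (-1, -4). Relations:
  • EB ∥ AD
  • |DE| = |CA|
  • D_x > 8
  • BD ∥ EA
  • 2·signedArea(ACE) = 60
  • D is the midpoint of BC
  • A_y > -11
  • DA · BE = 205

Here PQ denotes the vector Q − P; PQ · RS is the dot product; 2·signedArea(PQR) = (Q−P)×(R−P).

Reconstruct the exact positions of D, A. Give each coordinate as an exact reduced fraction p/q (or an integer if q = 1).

1. D_x = 9  [D is the midpoint of BC]
2. D_y = -4  [D is the midpoint of BC]
   → D = (9, -4)
3. A_x = -4  [EB ∥ AD ∩ BD ∥ EA]
4. A_y = -10  [EB ∥ AD ∩ BD ∥ EA]
   → A = (-4, -10)

A = (-4, -10)
D = (9, -4)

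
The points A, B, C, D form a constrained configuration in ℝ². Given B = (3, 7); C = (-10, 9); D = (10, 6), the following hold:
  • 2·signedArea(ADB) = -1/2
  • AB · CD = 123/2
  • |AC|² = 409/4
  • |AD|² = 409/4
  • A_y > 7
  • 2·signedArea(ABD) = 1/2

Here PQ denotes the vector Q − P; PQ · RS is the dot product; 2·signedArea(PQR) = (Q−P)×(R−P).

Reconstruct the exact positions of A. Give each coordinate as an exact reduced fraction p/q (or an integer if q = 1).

A = (0, 15/2)

1. A_x = 0  [2·signedArea(ADB) = -1/2 ∩ AB · CD = 123/2]
2. A_y = 15/2  [2·signedArea(ADB) = -1/2 ∩ AB · CD = 123/2]
   → A = (0, 15/2)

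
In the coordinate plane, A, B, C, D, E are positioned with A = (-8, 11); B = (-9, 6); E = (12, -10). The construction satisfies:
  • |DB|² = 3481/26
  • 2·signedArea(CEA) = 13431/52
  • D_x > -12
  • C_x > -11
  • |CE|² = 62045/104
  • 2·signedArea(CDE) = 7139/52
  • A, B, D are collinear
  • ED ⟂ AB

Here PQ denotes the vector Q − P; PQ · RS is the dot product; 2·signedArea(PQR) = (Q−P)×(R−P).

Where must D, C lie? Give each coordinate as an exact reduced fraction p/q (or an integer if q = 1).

C = (-527/52, 17/52)
D = (-293/26, -139/26)

1. D_x = -293/26  [A, B, D are collinear ∩ ED ⟂ AB]
2. D_y = -139/26  [A, B, D are collinear ∩ ED ⟂ AB]
   → D = (-293/26, -139/26)
3. C_x = -527/52  [2·signedArea(CDE) = 7139/52 ∩ 2·signedArea(CEA) = 13431/52]
4. C_y = 17/52  [2·signedArea(CDE) = 7139/52 ∩ 2·signedArea(CEA) = 13431/52]
   → C = (-527/52, 17/52)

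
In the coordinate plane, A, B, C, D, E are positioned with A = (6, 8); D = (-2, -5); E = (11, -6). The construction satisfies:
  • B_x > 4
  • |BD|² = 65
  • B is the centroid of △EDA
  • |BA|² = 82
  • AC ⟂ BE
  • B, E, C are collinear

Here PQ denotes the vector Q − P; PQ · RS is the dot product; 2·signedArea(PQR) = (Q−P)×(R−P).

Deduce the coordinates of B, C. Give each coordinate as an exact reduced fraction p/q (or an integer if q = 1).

1. B_x = 5  [B is the centroid of △EDA]
2. B_y = -1  [B is the centroid of △EDA]
   → B = (5, -1)
3. C_x = 71/61  [B, E, C are collinear ∩ AC ⟂ BE]
4. C_y = 134/61  [B, E, C are collinear ∩ AC ⟂ BE]
   → C = (71/61, 134/61)

B = (5, -1)
C = (71/61, 134/61)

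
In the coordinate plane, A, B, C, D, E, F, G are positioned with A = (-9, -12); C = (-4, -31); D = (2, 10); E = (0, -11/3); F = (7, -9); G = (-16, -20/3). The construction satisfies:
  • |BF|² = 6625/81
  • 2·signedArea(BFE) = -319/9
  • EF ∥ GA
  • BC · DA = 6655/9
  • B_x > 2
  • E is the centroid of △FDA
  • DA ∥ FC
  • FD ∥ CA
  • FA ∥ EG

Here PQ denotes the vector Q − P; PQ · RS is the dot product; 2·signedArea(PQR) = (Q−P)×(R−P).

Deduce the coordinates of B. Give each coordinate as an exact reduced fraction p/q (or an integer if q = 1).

B = (3, -8/9)

1. B_x = 3  [2·signedArea(BFE) = -319/9 ∩ BC · DA = 6655/9]
2. B_y = -8/9  [2·signedArea(BFE) = -319/9 ∩ BC · DA = 6655/9]
   → B = (3, -8/9)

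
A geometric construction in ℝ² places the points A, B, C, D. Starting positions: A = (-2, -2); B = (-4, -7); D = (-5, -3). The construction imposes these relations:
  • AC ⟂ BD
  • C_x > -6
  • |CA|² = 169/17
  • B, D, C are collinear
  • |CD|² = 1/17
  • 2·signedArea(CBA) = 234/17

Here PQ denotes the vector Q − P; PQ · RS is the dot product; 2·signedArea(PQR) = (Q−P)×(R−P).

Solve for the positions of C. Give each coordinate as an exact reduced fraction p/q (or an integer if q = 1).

C = (-86/17, -47/17)

1. C_x = -86/17  [B, D, C are collinear ∩ AC ⟂ BD]
2. C_y = -47/17  [B, D, C are collinear ∩ AC ⟂ BD]
   → C = (-86/17, -47/17)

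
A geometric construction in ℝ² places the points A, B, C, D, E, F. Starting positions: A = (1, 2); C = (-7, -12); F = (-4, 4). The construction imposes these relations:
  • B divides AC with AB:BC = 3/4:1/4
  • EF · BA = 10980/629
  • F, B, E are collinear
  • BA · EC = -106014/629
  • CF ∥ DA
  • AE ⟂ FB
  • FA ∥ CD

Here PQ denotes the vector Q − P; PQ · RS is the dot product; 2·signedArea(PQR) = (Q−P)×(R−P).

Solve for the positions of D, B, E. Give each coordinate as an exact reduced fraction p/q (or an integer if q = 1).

1. D_x = -2  [CF ∥ DA ∩ FA ∥ CD]
2. D_y = -14  [CF ∥ DA ∩ FA ∥ CD]
   → D = (-2, -14)
3. B_x = -5  [B divides AC with AB:BC = 3/4:1/4]
4. B_y = -17/2  [B divides AC with AB:BC = 3/4:1/4]
   → B = (-5, -17/2)
5. E_x = -2596/629  [F, B, E are collinear ∩ AE ⟂ FB]
6. E_y = 1516/629  [F, B, E are collinear ∩ AE ⟂ FB]
   → E = (-2596/629, 1516/629)

B = (-5, -17/2)
D = (-2, -14)
E = (-2596/629, 1516/629)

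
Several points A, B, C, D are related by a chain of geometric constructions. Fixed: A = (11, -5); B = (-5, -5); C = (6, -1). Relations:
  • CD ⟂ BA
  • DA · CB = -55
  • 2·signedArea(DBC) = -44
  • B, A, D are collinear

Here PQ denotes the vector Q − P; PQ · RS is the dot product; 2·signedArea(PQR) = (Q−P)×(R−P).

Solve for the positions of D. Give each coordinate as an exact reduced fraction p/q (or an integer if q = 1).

D = (6, -5)

1. D_x = 6  [B, A, D are collinear ∩ CD ⟂ BA]
2. D_y = -5  [B, A, D are collinear ∩ CD ⟂ BA]
   → D = (6, -5)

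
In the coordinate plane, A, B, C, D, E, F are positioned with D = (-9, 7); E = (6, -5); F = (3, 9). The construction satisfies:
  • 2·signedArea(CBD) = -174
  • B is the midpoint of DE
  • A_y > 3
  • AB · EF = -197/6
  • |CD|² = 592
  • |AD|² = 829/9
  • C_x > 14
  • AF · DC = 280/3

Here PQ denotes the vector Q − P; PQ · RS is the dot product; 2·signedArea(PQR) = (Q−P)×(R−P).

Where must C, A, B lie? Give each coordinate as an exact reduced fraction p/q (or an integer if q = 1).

A = (0, 11/3)
B = (-3/2, 1)
C = (15, 11)

1. B_x = -3/2  [B is the midpoint of DE]
2. B_y = 1  [B is the midpoint of DE]
   → B = (-3/2, 1)
3. C_x = 15  [line -6·x + -15/2·y + 345/2 = 0 ∩ |CD|² = 592]
4. C_y = 11  [line -6·x + -15/2·y + 345/2 = 0 ∩ |CD|² = 592]
   → C = (15, 11)
5. A_x = 0  [AB · EF = -197/6 ∩ AF · DC = 280/3]
6. A_y = 11/3  [AB · EF = -197/6 ∩ AF · DC = 280/3]
   → A = (0, 11/3)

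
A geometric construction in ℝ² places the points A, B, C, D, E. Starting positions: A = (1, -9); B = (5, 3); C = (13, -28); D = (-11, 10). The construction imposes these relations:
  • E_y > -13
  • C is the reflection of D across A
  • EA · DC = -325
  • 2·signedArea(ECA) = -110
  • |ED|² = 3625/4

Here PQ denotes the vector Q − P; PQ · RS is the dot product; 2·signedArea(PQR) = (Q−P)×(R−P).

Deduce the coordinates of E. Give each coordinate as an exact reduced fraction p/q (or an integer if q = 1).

E = (9, -25/2)

1. E_x = 9  [2·signedArea(ECA) = -110 ∩ EA · DC = -325]
2. E_y = -25/2  [2·signedArea(ECA) = -110 ∩ EA · DC = -325]
   → E = (9, -25/2)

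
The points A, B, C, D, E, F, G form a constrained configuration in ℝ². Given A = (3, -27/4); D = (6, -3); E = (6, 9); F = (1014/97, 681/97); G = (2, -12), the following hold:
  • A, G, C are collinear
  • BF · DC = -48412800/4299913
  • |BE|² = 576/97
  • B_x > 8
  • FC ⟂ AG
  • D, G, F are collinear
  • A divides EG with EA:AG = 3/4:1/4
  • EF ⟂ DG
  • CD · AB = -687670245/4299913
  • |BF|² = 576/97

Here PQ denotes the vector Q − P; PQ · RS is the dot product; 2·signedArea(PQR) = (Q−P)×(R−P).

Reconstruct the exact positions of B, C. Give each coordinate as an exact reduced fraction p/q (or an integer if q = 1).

B = (798/97, 777/97)
C = (256758/44329, 350577/44329)

1. C_x = 256758/44329  [A, G, C are collinear ∩ FC ⟂ AG]
2. C_y = 350577/44329  [A, G, C are collinear ∩ FC ⟂ AG]
   → C = (256758/44329, 350577/44329)
3. B_x = 798/97  [line 9216/44329·x + -483564/44329·y + 368374860/4299913 = 0 ∩ |BE|² = 576/97]
4. B_y = 777/97  [line 9216/44329·x + -483564/44329·y + 368374860/4299913 = 0 ∩ |BE|² = 576/97]
   → B = (798/97, 777/97)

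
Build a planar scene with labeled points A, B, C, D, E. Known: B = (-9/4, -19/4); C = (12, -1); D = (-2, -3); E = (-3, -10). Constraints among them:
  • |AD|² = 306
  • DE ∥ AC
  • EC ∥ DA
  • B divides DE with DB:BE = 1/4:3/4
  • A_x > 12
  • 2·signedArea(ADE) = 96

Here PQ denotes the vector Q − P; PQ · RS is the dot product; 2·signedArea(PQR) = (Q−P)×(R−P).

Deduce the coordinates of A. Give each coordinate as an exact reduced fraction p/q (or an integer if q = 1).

1. A_x = 13  [DE ∥ AC ∩ EC ∥ DA]
2. A_y = 6  [DE ∥ AC ∩ EC ∥ DA]
   → A = (13, 6)

A = (13, 6)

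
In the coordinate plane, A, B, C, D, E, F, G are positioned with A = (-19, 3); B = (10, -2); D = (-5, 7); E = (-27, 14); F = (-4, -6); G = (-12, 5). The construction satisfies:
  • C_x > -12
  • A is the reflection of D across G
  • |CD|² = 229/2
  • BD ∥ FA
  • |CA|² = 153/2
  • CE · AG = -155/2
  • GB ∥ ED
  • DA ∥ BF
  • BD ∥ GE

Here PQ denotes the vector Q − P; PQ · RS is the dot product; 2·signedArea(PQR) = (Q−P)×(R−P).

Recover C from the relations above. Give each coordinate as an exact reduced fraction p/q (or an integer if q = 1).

1. C_x = -23/2  [line -7·x + -2·y + -167/2 = 0 ∩ |CD|² = 229/2]
2. C_y = -3/2  [line -7·x + -2·y + -167/2 = 0 ∩ |CD|² = 229/2]
   → C = (-23/2, -3/2)

C = (-23/2, -3/2)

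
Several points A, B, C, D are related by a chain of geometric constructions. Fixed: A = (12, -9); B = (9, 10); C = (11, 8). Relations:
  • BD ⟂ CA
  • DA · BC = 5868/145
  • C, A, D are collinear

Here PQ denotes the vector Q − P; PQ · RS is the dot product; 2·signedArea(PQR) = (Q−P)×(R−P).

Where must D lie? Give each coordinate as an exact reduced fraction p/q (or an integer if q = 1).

D = (1577/145, 1466/145)

1. D_x = 1577/145  [C, A, D are collinear ∩ BD ⟂ CA]
2. D_y = 1466/145  [C, A, D are collinear ∩ BD ⟂ CA]
   → D = (1577/145, 1466/145)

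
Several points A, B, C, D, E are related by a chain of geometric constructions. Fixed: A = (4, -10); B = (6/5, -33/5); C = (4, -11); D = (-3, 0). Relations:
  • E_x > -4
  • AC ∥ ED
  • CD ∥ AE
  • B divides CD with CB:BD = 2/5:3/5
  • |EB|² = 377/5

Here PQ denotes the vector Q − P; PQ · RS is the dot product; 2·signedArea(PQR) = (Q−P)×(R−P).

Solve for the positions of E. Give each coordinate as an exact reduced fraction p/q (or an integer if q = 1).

E = (-3, 1)

1. E_x = -3  [AC ∥ ED ∩ CD ∥ AE]
2. E_y = 1  [AC ∥ ED ∩ CD ∥ AE]
   → E = (-3, 1)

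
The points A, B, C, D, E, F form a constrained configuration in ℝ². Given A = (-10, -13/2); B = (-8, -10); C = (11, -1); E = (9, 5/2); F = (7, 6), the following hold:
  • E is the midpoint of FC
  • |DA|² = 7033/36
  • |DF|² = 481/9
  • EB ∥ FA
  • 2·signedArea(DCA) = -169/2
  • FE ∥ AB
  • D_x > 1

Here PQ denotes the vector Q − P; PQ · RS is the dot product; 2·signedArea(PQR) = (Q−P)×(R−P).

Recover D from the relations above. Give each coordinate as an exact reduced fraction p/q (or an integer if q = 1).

D = (2, 2/3)

1. D_x = 2  [line 11/2·x + -21·y + 3 = 0 ∩ |DA|² = 7033/36]
2. D_y = 2/3  [line 11/2·x + -21·y + 3 = 0 ∩ |DA|² = 7033/36]
   → D = (2, 2/3)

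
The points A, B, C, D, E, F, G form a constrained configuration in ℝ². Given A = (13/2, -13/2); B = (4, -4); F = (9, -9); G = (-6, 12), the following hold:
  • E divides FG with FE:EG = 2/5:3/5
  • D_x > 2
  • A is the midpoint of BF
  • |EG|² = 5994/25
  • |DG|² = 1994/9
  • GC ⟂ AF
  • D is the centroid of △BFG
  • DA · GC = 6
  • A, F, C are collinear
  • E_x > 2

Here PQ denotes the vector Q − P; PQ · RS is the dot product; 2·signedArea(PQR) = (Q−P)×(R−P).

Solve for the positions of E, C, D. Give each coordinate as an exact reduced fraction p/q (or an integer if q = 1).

1. E_x = 3  [E divides FG with FE:EG = 2/5:3/5]
2. E_y = -3/5  [E divides FG with FE:EG = 2/5:3/5]
   → E = (3, -3/5)
3. C_x = -9  [A, F, C are collinear ∩ GC ⟂ AF]
4. C_y = 9  [A, F, C are collinear ∩ GC ⟂ AF]
   → C = (-9, 9)
5. D_x = 7/3  [D is the centroid of △BFG]
6. D_y = -1/3  [D is the centroid of △BFG]
   → D = (7/3, -1/3)

C = (-9, 9)
D = (7/3, -1/3)
E = (3, -3/5)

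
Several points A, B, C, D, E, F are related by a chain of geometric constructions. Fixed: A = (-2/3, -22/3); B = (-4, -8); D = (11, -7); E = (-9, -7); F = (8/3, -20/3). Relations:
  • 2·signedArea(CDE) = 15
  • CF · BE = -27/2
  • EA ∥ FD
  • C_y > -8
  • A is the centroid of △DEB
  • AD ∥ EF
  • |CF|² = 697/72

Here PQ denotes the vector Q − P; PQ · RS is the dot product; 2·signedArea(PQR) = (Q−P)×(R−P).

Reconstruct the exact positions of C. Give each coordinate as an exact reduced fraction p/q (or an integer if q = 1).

1. C_x = -1/4  [2·signedArea(CDE) = 15 ∩ CF · BE = -27/2]
2. C_y = -31/4  [2·signedArea(CDE) = 15 ∩ CF · BE = -27/2]
   → C = (-1/4, -31/4)

C = (-1/4, -31/4)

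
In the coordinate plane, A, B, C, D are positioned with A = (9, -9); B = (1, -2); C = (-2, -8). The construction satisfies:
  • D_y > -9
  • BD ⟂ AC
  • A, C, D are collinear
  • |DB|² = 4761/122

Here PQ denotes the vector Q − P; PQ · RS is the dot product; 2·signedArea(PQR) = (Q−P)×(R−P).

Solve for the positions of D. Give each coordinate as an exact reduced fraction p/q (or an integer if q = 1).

1. D_x = 53/122  [A, C, D are collinear ∩ BD ⟂ AC]
2. D_y = -1003/122  [A, C, D are collinear ∩ BD ⟂ AC]
   → D = (53/122, -1003/122)

D = (53/122, -1003/122)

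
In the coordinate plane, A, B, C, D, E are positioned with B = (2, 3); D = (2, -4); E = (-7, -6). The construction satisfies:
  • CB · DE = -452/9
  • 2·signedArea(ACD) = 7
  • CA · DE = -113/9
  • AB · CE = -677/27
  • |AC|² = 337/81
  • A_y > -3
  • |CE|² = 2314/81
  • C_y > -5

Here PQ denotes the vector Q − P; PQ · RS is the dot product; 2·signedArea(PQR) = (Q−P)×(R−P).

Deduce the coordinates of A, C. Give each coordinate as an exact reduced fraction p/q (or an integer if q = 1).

1. C_x = -2  [line 9·x + 2·y + 236/9 = 0 ∩ |CE|² = 2314/81]
2. C_y = -37/9  [line 9·x + 2·y + 236/9 = 0 ∩ |CE|² = 2314/81]
   → C = (-2, -37/9)
3. A_x = -1  [2·signedArea(ACD) = 7 ∩ CA · DE = -113/9]
4. A_y = -7/3  [2·signedArea(ACD) = 7 ∩ CA · DE = -113/9]
   → A = (-1, -7/3)

A = (-1, -7/3)
C = (-2, -37/9)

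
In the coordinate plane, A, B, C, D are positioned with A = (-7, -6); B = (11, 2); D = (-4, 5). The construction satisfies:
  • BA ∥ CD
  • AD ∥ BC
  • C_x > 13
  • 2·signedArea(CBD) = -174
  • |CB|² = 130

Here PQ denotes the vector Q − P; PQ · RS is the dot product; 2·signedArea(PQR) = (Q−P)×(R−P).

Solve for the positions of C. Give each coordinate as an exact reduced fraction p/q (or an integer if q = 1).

C = (14, 13)

1. C_x = 14  [BA ∥ CD ∩ AD ∥ BC]
2. C_y = 13  [BA ∥ CD ∩ AD ∥ BC]
   → C = (14, 13)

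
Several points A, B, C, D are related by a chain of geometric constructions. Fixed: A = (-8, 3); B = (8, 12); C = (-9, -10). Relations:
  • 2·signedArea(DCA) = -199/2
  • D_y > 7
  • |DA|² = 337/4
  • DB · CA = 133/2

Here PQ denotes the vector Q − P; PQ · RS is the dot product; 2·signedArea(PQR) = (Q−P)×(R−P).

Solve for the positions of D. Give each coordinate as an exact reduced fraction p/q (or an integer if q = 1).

D = (0, 15/2)

1. D_x = 0  [2·signedArea(DCA) = -199/2 ∩ DB · CA = 133/2]
2. D_y = 15/2  [2·signedArea(DCA) = -199/2 ∩ DB · CA = 133/2]
   → D = (0, 15/2)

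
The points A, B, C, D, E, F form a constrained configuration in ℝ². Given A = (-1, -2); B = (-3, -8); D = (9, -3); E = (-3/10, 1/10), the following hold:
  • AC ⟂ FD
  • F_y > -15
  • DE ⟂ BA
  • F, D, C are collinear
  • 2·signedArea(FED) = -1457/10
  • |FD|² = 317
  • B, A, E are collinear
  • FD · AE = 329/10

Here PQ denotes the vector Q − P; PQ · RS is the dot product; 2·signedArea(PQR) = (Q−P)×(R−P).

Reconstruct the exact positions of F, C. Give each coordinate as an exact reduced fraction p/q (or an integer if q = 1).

C = (1047/317, -2370/317)
F = (-5, -14)

1. F_x = -5  [line -7/10·x + -21/10·y + -329/10 = 0 ∩ |FD|² = 317]
2. F_y = -14  [line -7/10·x + -21/10·y + -329/10 = 0 ∩ |FD|² = 317]
   → F = (-5, -14)
3. C_x = 1047/317  [F, D, C are collinear ∩ AC ⟂ FD]
4. C_y = -2370/317  [F, D, C are collinear ∩ AC ⟂ FD]
   → C = (1047/317, -2370/317)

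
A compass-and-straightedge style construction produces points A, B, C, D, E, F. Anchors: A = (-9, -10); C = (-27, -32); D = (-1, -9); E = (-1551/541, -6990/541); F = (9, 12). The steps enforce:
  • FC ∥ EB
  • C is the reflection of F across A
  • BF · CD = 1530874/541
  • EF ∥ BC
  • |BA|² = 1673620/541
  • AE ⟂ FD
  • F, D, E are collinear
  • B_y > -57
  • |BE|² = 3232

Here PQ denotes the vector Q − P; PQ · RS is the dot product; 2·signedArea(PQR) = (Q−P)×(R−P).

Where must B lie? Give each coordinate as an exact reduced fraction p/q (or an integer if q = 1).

1. B_x = -21027/541  [EF ∥ BC ∩ FC ∥ EB]
2. B_y = -30794/541  [EF ∥ BC ∩ FC ∥ EB]
   → B = (-21027/541, -30794/541)

B = (-21027/541, -30794/541)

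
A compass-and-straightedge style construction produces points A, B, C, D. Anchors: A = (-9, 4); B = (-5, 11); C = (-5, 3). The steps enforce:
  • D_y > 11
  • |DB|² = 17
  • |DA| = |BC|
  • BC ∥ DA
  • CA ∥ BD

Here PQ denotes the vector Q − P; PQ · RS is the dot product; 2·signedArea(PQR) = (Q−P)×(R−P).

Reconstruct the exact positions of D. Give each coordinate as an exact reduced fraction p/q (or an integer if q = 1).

1. D_x = -9  [BC ∥ DA ∩ CA ∥ BD]
2. D_y = 12  [BC ∥ DA ∩ CA ∥ BD]
   → D = (-9, 12)

D = (-9, 12)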